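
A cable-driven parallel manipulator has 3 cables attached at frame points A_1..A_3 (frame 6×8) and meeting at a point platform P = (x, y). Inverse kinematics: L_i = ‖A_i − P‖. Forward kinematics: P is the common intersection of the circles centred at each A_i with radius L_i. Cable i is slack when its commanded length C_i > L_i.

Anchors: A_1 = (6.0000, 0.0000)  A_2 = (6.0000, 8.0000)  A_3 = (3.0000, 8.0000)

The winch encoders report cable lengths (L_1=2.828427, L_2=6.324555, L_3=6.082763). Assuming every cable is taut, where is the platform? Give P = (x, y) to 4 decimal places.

(4.0000, 2.0000)

circle eqns → linear via eq_j − eq_1; set q_j = A_j·A_j − L_j²
q_1 = 36.0000+0.0000−8.0000 = 28.0000
0.0000·x − 16.0000·y = q_1−q_2 = -32.0000
6.0000·x − 16.0000·y = q_1−q_3 = -8.0000
solve first two rows → x=4.0000, y=2.0000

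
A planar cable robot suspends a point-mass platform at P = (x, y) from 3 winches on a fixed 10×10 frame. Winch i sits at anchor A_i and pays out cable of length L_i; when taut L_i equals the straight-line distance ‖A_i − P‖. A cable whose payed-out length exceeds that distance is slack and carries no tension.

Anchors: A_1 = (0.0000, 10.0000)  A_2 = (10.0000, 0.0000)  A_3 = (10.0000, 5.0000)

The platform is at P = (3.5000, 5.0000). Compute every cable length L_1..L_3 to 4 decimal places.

L_1 = √((0.0000−3.5000)² + (10.0000−5.0000)²) = 6.1033
L_2 = √((10.0000−3.5000)² + (0.0000−5.0000)²) = 8.2006
L_3 = √((10.0000−3.5000)² + (5.0000−5.0000)²) = 6.5000

(6.1033, 8.2006, 6.5000)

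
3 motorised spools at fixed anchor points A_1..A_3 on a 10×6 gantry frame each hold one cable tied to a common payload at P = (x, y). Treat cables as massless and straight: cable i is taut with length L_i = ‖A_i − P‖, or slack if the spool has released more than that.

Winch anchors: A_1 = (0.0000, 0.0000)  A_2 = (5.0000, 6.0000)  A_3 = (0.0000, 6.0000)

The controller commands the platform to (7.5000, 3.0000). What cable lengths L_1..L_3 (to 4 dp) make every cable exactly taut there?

L_1 = √((0.0000−7.5000)² + (0.0000−3.0000)²) = 8.0777
L_2 = √((5.0000−7.5000)² + (6.0000−3.0000)²) = 3.9051
L_3 = √((0.0000−7.5000)² + (6.0000−3.0000)²) = 8.0777

(8.0777, 3.9051, 8.0777)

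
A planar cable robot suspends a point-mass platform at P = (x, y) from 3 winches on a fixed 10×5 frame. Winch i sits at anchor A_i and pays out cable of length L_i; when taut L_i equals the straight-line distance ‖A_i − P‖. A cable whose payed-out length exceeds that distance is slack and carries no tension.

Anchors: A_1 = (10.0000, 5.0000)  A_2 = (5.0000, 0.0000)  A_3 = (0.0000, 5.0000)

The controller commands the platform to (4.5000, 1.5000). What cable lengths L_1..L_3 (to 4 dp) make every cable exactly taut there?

(6.5192, 1.5811, 5.7009)

cable 1: Δx=5.5000, Δy=3.5000; L_1 = √(Δx²+Δy²) = 6.5192
cable 2: Δx=0.5000, Δy=-1.5000; L_2 = √(Δx²+Δy²) = 1.5811
cable 3: Δx=-4.5000, Δy=3.5000; L_3 = √(Δx²+Δy²) = 5.7009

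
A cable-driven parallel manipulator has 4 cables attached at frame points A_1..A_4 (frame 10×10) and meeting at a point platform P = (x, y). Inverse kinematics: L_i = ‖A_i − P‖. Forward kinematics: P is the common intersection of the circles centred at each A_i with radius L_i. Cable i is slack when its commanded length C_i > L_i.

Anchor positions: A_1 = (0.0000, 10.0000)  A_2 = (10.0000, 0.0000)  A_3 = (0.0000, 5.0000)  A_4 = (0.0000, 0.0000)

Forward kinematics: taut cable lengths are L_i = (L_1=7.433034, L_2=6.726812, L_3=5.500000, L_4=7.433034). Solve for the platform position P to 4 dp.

(5.5000, 5.0000)

circle eqns → linear via eq_j − eq_1; set c_j = A_j·A_j − L_j²
c_1 = 0.0000+100.0000−55.2500 = 44.7500
-20.0000·x + 20.0000·y = c_1−c_2 = -10.0000
0.0000·x + 10.0000·y = c_1−c_3 = 50.0000
0.0000·x + 20.0000·y = c_1−c_4 = 100.0000
solve first two rows → x=5.5000, y=5.0000
check cable 4: ‖A_4−P‖² = 55.2500 ≈ L_4² = 55.2500 ✓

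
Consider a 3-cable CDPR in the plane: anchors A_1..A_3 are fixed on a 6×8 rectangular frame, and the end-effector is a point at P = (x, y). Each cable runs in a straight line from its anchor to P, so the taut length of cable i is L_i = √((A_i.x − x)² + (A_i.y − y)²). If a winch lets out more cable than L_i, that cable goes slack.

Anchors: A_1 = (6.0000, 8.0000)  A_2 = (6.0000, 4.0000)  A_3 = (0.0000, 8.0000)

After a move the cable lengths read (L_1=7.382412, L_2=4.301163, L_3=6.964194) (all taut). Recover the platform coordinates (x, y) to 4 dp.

(2.5000, 1.5000)

circle eqns → linear via eq_j − eq_1; set q_j = A_j·A_j − L_j²
q_1 = 36.0000+64.0000−54.5000 = 45.5000
0.0000·x + 8.0000·y = q_1−q_2 = 12.0000
12.0000·x + 0.0000·y = q_1−q_3 = 30.0000
solve first two rows → x=2.5000, y=1.5000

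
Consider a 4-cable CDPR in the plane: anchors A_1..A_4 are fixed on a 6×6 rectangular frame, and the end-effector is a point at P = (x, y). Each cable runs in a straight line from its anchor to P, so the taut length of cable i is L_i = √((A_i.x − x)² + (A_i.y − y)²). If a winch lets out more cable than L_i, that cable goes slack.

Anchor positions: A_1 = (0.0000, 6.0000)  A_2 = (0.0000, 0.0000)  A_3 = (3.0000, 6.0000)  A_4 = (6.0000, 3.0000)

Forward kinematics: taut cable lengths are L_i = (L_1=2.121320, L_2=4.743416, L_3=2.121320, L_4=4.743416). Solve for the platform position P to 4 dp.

each cable: (A_i−P)·(A_i−P) = L_i²; let q_i = ‖A_i‖²−L_i²
q_1 = 0.0000+36.0000−4.5000 = 31.5000
row 1: 0.0000x + 12.0000y = 54.0000  (q_2=-22.5000)
row 2: -6.0000x + 0.0000y = -9.0000  (q_3=40.5000)
row 3: -12.0000x + 6.0000y = 9.0000  (q_4=22.5000)
Cramer on rows 1–2 → x = 1.5000, y = 4.5000
check cable 4: ‖A_4−P‖² = 22.5000 ≈ L_4² = 22.5000 ✓

(1.5000, 4.5000)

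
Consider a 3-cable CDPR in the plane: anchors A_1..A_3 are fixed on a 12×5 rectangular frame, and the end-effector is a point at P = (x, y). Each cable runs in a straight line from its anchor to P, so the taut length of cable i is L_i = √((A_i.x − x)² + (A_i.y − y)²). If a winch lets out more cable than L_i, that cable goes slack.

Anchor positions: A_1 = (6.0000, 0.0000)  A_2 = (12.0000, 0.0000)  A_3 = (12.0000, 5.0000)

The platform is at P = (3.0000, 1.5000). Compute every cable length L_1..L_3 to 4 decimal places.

L_1: Δ = A_1−P = (3.0000, -1.5000) → ‖Δ‖ = √11.2500 = 3.3541
L_2: Δ = A_2−P = (9.0000, -1.5000) → ‖Δ‖ = √83.2500 = 9.1241
L_3: Δ = A_3−P = (9.0000, 3.5000) → ‖Δ‖ = √93.2500 = 9.6566

(3.3541, 9.1241, 9.6566)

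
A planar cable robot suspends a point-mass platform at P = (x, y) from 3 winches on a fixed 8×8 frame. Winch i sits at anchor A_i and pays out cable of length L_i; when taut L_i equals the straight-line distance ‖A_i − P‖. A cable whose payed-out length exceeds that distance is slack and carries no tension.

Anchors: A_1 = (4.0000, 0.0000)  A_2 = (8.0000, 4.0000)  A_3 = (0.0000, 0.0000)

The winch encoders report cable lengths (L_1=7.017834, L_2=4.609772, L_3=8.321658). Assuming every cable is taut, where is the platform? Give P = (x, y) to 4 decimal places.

(4.5000, 7.0000)

each cable: (A_i−P)·(A_i−P) = L_i²; let q_i = ‖A_i‖²−L_i²
q_1 = 16.0000+0.0000−49.2500 = -33.2500
row 1: -8.0000x − 8.0000y = -92.0000  (q_2=58.7500)
row 2: 8.0000x + 0.0000y = 36.0000  (q_3=-69.2500)
Cramer on rows 1–2 → x = 4.5000, y = 7.0000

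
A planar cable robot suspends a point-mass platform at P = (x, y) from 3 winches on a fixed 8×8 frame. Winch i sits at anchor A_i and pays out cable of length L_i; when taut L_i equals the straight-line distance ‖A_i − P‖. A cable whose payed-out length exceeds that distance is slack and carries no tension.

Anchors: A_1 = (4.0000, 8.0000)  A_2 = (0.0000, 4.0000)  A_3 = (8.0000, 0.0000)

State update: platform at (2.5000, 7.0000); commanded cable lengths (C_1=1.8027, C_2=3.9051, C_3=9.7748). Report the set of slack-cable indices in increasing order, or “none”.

cable 1: √((1.5000)²+(1.0000)²)=1.8028, C_1=1.8027: taut
cable 2: √((-2.5000)²+(-3.0000)²)=3.9051, C_2=3.9051: taut
cable 3: √((5.5000)²+(-7.0000)²)=8.9022, C_3=9.7748: slack

3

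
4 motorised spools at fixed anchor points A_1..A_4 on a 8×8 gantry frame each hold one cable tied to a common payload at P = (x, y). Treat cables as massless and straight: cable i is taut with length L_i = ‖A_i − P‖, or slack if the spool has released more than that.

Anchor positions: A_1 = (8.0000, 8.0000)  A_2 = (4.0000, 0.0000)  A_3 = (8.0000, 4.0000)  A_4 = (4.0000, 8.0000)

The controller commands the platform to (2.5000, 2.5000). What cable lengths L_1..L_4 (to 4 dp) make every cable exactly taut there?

(7.7782, 2.9155, 5.7009, 5.7009)

L_1: Δ = A_1−P = (5.5000, 5.5000) → ‖Δ‖ = √60.5000 = 7.7782
L_2: Δ = A_2−P = (1.5000, -2.5000) → ‖Δ‖ = √8.5000 = 2.9155
L_3: Δ = A_3−P = (5.5000, 1.5000) → ‖Δ‖ = √32.5000 = 5.7009
L_4: Δ = A_4−P = (1.5000, 5.5000) → ‖Δ‖ = √32.5000 = 5.7009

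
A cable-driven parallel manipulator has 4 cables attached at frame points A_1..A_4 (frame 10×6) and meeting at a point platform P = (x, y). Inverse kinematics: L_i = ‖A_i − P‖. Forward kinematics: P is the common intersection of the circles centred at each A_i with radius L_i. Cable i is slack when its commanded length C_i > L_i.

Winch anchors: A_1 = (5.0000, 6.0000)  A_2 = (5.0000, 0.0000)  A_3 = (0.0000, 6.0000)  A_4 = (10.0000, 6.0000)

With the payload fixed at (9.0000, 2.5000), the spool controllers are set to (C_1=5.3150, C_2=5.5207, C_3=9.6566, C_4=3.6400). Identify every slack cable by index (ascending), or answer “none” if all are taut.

2

cable 1: L_1 = ‖A_1−P‖ = 5.3151;  C_1 = 5.3150 → taut
cable 2: L_2 = ‖A_2−P‖ = 4.7170;  C_2 = 5.5207 → slack
cable 3: L_3 = ‖A_3−P‖ = 9.6566;  C_3 = 9.6566 → taut
cable 4: L_4 = ‖A_4−P‖ = 3.6401;  C_4 = 3.6400 → taut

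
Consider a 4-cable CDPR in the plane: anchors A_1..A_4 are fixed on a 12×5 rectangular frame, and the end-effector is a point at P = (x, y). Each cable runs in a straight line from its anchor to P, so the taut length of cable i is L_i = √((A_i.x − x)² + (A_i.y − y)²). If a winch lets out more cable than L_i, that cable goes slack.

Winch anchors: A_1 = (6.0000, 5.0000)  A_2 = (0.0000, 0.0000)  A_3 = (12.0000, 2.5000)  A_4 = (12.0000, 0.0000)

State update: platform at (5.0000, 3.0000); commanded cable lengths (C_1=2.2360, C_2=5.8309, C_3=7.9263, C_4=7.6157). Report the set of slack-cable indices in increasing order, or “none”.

3

cable 1: L_1 = ‖A_1−P‖ = 2.2361;  C_1 = 2.2360 → taut
cable 2: L_2 = ‖A_2−P‖ = 5.8310;  C_2 = 5.8309 → taut
cable 3: L_3 = ‖A_3−P‖ = 7.0178;  C_3 = 7.9263 → slack
cable 4: L_4 = ‖A_4−P‖ = 7.6158;  C_4 = 7.6157 → taut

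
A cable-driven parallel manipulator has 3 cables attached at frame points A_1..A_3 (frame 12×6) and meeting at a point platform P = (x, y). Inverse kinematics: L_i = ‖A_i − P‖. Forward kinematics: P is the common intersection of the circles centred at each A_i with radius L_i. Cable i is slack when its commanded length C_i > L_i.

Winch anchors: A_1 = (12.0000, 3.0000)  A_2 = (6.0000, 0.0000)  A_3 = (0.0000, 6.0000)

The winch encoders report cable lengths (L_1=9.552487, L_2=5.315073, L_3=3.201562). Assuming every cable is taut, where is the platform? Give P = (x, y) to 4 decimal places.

(2.5000, 4.0000)

each cable: (A_i−P)·(A_i−P) = L_i²; let c_i = ‖A_i‖²−L_i²
c_1 = 144.0000+9.0000−91.2500 = 61.7500
row 1: 12.0000x + 6.0000y = 54.0000  (c_2=7.7500)
row 2: 24.0000x − 6.0000y = 36.0000  (c_3=25.7500)
Cramer on rows 1–2 → x = 2.5000, y = 4.0000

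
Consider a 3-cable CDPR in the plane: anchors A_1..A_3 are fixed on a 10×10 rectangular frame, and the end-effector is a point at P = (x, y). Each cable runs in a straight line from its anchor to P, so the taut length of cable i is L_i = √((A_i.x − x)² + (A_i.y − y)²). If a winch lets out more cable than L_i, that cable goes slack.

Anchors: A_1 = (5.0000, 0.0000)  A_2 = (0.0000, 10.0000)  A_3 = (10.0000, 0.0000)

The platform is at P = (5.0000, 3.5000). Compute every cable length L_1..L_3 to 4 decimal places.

(3.5000, 8.2006, 6.1033)

cable 1: Δx=0.0000, Δy=-3.5000; L_1 = √(Δx²+Δy²) = 3.5000
cable 2: Δx=-5.0000, Δy=6.5000; L_2 = √(Δx²+Δy²) = 8.2006
cable 3: Δx=5.0000, Δy=-3.5000; L_3 = √(Δx²+Δy²) = 6.1033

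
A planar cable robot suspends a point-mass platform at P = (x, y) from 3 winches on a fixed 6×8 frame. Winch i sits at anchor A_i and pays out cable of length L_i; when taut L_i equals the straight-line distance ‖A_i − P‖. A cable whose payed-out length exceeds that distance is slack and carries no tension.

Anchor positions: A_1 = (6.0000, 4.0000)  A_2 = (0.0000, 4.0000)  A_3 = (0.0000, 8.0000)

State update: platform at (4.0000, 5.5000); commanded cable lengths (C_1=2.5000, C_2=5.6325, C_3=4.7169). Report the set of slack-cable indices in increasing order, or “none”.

cable 1: L_1 = ‖A_1−P‖ = 2.5000;  C_1 = 2.5000 → taut
cable 2: L_2 = ‖A_2−P‖ = 4.2720;  C_2 = 5.6325 → slack
cable 3: L_3 = ‖A_3−P‖ = 4.7170;  C_3 = 4.7169 → taut

2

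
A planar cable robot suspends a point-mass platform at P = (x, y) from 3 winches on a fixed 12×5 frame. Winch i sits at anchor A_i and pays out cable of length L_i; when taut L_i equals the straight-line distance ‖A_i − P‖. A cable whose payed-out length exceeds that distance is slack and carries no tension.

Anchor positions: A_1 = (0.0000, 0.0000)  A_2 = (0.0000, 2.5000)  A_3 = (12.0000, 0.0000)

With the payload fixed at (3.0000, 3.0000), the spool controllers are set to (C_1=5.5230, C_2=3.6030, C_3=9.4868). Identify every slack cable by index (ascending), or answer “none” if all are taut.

cable 1: √((-3.0000)²+(-3.0000)²)=4.2426, C_1=5.5230: slack
cable 2: √((-3.0000)²+(-0.5000)²)=3.0414, C_2=3.6030: slack
cable 3: √((9.0000)²+(-3.0000)²)=9.4868, C_3=9.4868: taut

1, 2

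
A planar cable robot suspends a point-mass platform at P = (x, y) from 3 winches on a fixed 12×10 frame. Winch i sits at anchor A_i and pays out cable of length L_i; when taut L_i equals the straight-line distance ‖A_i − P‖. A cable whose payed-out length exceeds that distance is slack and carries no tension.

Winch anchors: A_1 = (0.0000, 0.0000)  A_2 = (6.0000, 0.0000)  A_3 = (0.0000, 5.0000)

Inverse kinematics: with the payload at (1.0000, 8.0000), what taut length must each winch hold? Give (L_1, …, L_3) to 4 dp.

(8.0623, 9.4340, 3.1623)

cable 1: Δx=-1.0000, Δy=-8.0000; L_1 = √(Δx²+Δy²) = 8.0623
cable 2: Δx=5.0000, Δy=-8.0000; L_2 = √(Δx²+Δy²) = 9.4340
cable 3: Δx=-1.0000, Δy=-3.0000; L_3 = √(Δx²+Δy²) = 3.1623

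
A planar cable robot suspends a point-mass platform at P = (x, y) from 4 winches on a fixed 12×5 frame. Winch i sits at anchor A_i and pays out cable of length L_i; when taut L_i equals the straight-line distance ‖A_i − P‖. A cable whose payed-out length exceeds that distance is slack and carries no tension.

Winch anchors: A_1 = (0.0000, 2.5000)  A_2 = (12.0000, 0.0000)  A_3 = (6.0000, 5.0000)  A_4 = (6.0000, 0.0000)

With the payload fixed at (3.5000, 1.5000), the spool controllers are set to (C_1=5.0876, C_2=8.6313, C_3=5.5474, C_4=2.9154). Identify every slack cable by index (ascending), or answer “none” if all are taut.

i=1: geometric 3.6401 vs commanded 5.0876 ⇒ slack
i=2: geometric 8.6313 vs commanded 8.6313 ⇒ taut
i=3: geometric 4.3012 vs commanded 5.5474 ⇒ slack
i=4: geometric 2.9155 vs commanded 2.9154 ⇒ taut

1, 3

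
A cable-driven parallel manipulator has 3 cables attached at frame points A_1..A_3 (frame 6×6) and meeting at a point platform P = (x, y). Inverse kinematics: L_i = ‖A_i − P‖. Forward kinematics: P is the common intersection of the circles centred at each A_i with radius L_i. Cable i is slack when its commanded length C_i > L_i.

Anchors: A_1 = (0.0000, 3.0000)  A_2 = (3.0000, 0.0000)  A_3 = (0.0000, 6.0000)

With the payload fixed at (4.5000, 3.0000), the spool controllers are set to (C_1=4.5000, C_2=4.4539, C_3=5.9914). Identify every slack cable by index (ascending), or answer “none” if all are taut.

i=1: geometric 4.5000 vs commanded 4.5000 ⇒ taut
i=2: geometric 3.3541 vs commanded 4.4539 ⇒ slack
i=3: geometric 5.4083 vs commanded 5.9914 ⇒ slack

2, 3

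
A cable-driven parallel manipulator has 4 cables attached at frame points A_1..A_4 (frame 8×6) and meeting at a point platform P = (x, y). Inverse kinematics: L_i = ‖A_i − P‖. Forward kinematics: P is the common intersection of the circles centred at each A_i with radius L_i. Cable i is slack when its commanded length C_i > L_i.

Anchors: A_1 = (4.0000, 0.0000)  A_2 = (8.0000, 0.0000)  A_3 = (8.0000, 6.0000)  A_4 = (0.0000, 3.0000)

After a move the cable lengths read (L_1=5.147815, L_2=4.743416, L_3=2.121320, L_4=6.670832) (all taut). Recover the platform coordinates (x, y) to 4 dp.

each cable: (A_i−P)·(A_i−P) = L_i²; let q_i = ‖A_i‖²−L_i²
q_1 = 16.0000+0.0000−26.5000 = -10.5000
row 1: -8.0000x + 0.0000y = -52.0000  (q_2=41.5000)
row 2: -8.0000x − 12.0000y = -106.0000  (q_3=95.5000)
row 3: 8.0000x − 6.0000y = 25.0000  (q_4=-35.5000)
Cramer on rows 1–2 → x = 6.5000, y = 4.5000
check cable 4: ‖A_4−P‖² = 44.5000 ≈ L_4² = 44.5000 ✓

(6.5000, 4.5000)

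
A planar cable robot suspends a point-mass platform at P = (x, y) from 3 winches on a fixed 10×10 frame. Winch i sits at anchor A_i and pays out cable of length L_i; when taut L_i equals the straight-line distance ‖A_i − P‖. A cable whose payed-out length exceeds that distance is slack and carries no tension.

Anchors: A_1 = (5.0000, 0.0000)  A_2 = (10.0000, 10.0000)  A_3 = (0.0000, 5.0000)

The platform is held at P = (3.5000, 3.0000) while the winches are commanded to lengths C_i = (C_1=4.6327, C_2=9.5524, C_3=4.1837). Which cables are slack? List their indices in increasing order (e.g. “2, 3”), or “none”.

1, 3

i=1: geometric 3.3541 vs commanded 4.6327 ⇒ slack
i=2: geometric 9.5525 vs commanded 9.5524 ⇒ taut
i=3: geometric 4.0311 vs commanded 4.1837 ⇒ slack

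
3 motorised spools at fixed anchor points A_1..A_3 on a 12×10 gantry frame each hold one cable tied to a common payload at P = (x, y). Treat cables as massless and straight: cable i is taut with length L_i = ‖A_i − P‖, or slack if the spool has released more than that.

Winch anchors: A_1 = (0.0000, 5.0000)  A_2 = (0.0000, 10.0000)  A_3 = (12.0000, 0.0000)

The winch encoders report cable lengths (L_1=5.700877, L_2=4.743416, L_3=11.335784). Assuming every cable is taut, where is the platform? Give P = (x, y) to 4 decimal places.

expand ‖A_i−P‖²=L_i² and subtract eq 1 (q_i ≔ ‖A_i‖²−L_i²)
q_1 = 0.0000+25.0000−32.5000 = -7.5000
eq1−eq2 → [0.0000  -10.0000]·P = -85.0000
eq1−eq3 → [-24.0000  10.0000]·P = -23.0000
2×2 solve → P = (4.5000, 8.5000)

(4.5000, 8.5000)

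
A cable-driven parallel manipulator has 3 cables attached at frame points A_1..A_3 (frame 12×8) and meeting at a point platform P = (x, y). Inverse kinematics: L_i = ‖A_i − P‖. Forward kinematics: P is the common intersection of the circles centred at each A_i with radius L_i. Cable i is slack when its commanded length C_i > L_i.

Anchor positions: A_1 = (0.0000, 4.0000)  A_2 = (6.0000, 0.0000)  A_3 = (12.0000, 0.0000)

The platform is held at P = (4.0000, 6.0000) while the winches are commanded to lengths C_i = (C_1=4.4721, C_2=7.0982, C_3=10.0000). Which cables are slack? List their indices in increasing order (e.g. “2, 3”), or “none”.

cable 1: √((-4.0000)²+(-2.0000)²)=4.4721, C_1=4.4721: taut
cable 2: √((2.0000)²+(-6.0000)²)=6.3246, C_2=7.0982: slack
cable 3: √((8.0000)²+(-6.0000)²)=10.0000, C_3=10.0000: taut

2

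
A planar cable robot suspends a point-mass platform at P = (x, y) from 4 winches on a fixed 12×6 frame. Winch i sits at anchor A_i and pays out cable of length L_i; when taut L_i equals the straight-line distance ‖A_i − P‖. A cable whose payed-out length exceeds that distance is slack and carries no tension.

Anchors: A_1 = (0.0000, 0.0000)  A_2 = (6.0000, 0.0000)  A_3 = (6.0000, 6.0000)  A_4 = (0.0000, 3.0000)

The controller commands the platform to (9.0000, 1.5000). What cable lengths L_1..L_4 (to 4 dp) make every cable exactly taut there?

L_1 = √((0.0000−9.0000)² + (0.0000−1.5000)²) = 9.1241
L_2 = √((6.0000−9.0000)² + (0.0000−1.5000)²) = 3.3541
L_3 = √((6.0000−9.0000)² + (6.0000−1.5000)²) = 5.4083
L_4 = √((0.0000−9.0000)² + (3.0000−1.5000)²) = 9.1241

(9.1241, 3.3541, 5.4083, 9.1241)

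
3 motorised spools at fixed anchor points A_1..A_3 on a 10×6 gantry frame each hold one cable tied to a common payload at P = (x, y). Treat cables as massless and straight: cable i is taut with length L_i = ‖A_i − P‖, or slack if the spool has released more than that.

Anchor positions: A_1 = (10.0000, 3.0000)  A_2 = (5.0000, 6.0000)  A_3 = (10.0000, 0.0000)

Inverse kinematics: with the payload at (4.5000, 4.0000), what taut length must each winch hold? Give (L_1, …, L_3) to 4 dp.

L_1 = √((10.0000−4.5000)² + (3.0000−4.0000)²) = 5.5902
L_2 = √((5.0000−4.5000)² + (6.0000−4.0000)²) = 2.0616
L_3 = √((10.0000−4.5000)² + (0.0000−4.0000)²) = 6.8007

(5.5902, 2.0616, 6.8007)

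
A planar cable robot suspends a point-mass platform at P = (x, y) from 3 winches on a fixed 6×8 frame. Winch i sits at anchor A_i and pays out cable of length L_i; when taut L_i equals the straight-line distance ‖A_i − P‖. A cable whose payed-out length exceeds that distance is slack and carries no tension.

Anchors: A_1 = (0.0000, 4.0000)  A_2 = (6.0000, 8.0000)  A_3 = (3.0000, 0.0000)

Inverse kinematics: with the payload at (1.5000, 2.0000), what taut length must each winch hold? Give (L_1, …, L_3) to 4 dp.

(2.5000, 7.5000, 2.5000)

L_1: Δ = A_1−P = (-1.5000, 2.0000) → ‖Δ‖ = √6.2500 = 2.5000
L_2: Δ = A_2−P = (4.5000, 6.0000) → ‖Δ‖ = √56.2500 = 7.5000
L_3: Δ = A_3−P = (1.5000, -2.0000) → ‖Δ‖ = √6.2500 = 2.5000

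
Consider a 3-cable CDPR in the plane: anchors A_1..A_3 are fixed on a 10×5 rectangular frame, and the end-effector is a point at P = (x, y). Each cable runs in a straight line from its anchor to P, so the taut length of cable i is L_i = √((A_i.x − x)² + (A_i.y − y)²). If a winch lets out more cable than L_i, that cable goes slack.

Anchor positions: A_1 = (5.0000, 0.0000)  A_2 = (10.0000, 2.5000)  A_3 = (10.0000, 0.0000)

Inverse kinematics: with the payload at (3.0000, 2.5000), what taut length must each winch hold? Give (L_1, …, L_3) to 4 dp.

(3.2016, 7.0000, 7.4330)

L_1 = √((5.0000−3.0000)² + (0.0000−2.5000)²) = 3.2016
L_2 = √((10.0000−3.0000)² + (2.5000−2.5000)²) = 7.0000
L_3 = √((10.0000−3.0000)² + (0.0000−2.5000)²) = 7.4330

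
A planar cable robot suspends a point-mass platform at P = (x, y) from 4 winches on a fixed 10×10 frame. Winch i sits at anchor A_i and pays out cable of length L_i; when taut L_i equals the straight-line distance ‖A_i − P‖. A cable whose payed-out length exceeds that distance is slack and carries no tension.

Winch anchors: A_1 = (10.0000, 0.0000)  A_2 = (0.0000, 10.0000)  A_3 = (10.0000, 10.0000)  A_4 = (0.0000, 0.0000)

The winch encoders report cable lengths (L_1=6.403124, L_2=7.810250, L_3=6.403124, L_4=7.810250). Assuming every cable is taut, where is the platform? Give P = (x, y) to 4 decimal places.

expand ‖A_i−P‖²=L_i² and subtract eq 1 (q_i ≔ ‖A_i‖²−L_i²)
q_1 = 100.0000+0.0000−41.0000 = 59.0000
eq1−eq2 → [20.0000  -20.0000]·P = 20.0000
eq1−eq3 → [0.0000  -20.0000]·P = -100.0000
eq1−eq4 → [20.0000  0.0000]·P = 120.0000
2×2 solve → P = (6.0000, 5.0000)
check cable 4: ‖A_4−P‖² = 61.0000 ≈ L_4² = 61.0000 ✓

(6.0000, 5.0000)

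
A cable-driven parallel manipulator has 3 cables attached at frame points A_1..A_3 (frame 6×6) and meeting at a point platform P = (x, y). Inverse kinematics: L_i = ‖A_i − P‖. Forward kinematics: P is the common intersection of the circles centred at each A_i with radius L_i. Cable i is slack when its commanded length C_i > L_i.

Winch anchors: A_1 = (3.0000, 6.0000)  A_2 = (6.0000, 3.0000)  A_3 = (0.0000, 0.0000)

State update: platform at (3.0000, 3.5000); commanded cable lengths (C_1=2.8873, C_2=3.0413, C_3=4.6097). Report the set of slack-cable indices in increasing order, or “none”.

i=1: geometric 2.5000 vs commanded 2.8873 ⇒ slack
i=2: geometric 3.0414 vs commanded 3.0413 ⇒ taut
i=3: geometric 4.6098 vs commanded 4.6097 ⇒ taut

1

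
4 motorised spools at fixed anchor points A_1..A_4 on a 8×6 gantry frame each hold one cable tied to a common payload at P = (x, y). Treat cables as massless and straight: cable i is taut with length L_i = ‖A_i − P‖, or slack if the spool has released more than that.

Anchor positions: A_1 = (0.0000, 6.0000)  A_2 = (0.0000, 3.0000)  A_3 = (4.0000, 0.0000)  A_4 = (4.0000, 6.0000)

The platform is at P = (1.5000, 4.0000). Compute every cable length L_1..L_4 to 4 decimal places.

cable 1: Δx=-1.5000, Δy=2.0000; L_1 = √(Δx²+Δy²) = 2.5000
cable 2: Δx=-1.5000, Δy=-1.0000; L_2 = √(Δx²+Δy²) = 1.8028
cable 3: Δx=2.5000, Δy=-4.0000; L_3 = √(Δx²+Δy²) = 4.7170
cable 4: Δx=2.5000, Δy=2.0000; L_4 = √(Δx²+Δy²) = 3.2016

(2.5000, 1.8028, 4.7170, 3.2016)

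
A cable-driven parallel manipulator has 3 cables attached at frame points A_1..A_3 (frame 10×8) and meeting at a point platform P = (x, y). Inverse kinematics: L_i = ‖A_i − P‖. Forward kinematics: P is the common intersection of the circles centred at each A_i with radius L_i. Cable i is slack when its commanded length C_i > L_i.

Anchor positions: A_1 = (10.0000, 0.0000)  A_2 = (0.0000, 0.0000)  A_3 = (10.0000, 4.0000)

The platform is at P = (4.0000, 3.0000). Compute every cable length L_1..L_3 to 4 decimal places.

L_1: Δ = A_1−P = (6.0000, -3.0000) → ‖Δ‖ = √45.0000 = 6.7082
L_2: Δ = A_2−P = (-4.0000, -3.0000) → ‖Δ‖ = √25.0000 = 5.0000
L_3: Δ = A_3−P = (6.0000, 1.0000) → ‖Δ‖ = √37.0000 = 6.0828

(6.7082, 5.0000, 6.0828)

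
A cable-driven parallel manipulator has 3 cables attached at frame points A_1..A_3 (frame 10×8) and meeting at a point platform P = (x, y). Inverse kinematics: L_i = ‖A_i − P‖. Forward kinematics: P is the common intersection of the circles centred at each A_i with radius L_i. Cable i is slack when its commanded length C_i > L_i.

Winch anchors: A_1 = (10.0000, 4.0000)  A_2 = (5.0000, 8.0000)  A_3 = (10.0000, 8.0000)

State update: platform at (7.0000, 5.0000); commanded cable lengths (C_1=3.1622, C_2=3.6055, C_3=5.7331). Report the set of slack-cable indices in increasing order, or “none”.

3

cable 1: √((3.0000)²+(-1.0000)²)=3.1623, C_1=3.1622: taut
cable 2: √((-2.0000)²+(3.0000)²)=3.6056, C_2=3.6055: taut
cable 3: √((3.0000)²+(3.0000)²)=4.2426, C_3=5.7331: slack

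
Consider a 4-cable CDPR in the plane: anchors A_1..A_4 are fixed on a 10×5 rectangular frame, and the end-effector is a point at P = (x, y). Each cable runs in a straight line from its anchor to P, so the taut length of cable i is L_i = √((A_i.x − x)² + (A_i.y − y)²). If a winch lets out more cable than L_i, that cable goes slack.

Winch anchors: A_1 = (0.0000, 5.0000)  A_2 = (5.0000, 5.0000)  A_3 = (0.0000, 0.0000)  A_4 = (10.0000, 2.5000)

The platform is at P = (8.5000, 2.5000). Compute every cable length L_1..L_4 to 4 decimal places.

L_1: Δ = A_1−P = (-8.5000, 2.5000) → ‖Δ‖ = √78.5000 = 8.8600
L_2: Δ = A_2−P = (-3.5000, 2.5000) → ‖Δ‖ = √18.5000 = 4.3012
L_3: Δ = A_3−P = (-8.5000, -2.5000) → ‖Δ‖ = √78.5000 = 8.8600
L_4: Δ = A_4−P = (1.5000, 0.0000) → ‖Δ‖ = √2.2500 = 1.5000

(8.8600, 4.3012, 8.8600, 1.5000)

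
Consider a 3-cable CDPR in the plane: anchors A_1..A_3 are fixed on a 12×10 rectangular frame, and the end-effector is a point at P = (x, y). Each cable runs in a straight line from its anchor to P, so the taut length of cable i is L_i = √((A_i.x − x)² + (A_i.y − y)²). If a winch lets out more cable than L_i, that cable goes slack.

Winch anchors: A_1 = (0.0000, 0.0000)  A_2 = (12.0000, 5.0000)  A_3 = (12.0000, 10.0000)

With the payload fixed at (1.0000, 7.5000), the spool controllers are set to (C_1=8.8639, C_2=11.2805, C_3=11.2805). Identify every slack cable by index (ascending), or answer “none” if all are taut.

1

cable 1: L_1 = ‖A_1−P‖ = 7.5664;  C_1 = 8.8639 → slack
cable 2: L_2 = ‖A_2−P‖ = 11.2805;  C_2 = 11.2805 → taut
cable 3: L_3 = ‖A_3−P‖ = 11.2805;  C_3 = 11.2805 → taut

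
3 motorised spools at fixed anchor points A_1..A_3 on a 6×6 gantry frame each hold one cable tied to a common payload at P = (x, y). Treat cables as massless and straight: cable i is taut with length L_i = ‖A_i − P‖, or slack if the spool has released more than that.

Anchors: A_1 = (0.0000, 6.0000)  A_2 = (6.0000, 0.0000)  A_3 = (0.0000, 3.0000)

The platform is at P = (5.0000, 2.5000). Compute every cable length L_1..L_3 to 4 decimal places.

cable 1: Δx=-5.0000, Δy=3.5000; L_1 = √(Δx²+Δy²) = 6.1033
cable 2: Δx=1.0000, Δy=-2.5000; L_2 = √(Δx²+Δy²) = 2.6926
cable 3: Δx=-5.0000, Δy=0.5000; L_3 = √(Δx²+Δy²) = 5.0249

(6.1033, 2.6926, 5.0249)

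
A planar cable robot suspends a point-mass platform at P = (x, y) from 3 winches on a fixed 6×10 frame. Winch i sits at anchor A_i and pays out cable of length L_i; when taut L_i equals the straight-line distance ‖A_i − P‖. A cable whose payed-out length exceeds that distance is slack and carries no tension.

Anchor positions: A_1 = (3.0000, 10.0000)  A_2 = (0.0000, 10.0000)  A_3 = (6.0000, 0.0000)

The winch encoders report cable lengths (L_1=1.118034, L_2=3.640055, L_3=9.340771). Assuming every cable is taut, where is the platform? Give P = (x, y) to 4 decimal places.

(3.5000, 9.0000)

circle eqns → linear via eq_j − eq_1; set c_j = A_j·A_j − L_j²
c_1 = 9.0000+100.0000−1.2500 = 107.7500
6.0000·x + 0.0000·y = c_1−c_2 = 21.0000
-6.0000·x + 20.0000·y = c_1−c_3 = 159.0000
solve first two rows → x=3.5000, y=9.0000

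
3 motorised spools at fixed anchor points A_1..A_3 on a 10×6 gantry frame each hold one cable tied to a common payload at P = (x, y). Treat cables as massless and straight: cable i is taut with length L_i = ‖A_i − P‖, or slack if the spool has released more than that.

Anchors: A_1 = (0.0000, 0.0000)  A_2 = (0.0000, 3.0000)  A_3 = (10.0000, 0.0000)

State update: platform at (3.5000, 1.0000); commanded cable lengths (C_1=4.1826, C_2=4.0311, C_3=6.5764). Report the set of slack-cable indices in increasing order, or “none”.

1

i=1: geometric 3.6401 vs commanded 4.1826 ⇒ slack
i=2: geometric 4.0311 vs commanded 4.0311 ⇒ taut
i=3: geometric 6.5765 vs commanded 6.5764 ⇒ taut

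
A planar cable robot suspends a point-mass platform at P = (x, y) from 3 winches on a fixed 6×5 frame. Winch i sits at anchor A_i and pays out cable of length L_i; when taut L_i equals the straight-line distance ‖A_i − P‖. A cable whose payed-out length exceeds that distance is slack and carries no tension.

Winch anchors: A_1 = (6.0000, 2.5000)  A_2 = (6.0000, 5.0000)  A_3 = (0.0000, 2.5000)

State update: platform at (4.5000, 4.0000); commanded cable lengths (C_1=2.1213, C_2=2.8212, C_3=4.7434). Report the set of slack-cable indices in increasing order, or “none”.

i=1: geometric 2.1213 vs commanded 2.1213 ⇒ taut
i=2: geometric 1.8028 vs commanded 2.8212 ⇒ slack
i=3: geometric 4.7434 vs commanded 4.7434 ⇒ taut

2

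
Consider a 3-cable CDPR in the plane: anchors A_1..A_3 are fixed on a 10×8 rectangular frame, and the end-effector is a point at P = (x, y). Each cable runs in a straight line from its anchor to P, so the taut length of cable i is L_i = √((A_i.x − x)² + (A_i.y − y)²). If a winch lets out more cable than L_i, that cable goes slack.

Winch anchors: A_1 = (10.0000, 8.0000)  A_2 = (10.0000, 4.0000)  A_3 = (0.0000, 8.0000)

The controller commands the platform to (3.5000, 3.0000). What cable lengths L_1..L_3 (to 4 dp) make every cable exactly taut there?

(8.2006, 6.5765, 6.1033)

L_1 = √((10.0000−3.5000)² + (8.0000−3.0000)²) = 8.2006
L_2 = √((10.0000−3.5000)² + (4.0000−3.0000)²) = 6.5765
L_3 = √((0.0000−3.5000)² + (8.0000−3.0000)²) = 6.1033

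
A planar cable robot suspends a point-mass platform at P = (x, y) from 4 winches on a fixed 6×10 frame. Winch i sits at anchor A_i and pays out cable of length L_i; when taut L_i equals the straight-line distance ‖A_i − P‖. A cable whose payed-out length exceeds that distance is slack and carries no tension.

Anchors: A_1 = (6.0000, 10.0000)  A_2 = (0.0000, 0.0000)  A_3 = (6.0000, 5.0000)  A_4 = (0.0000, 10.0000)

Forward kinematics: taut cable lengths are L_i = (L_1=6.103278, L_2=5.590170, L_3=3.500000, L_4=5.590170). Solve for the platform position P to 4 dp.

(2.5000, 5.0000)

expand ‖A_i−P‖²=L_i² and subtract eq 1 (q_i ≔ ‖A_i‖²−L_i²)
q_1 = 36.0000+100.0000−37.2500 = 98.7500
eq1−eq2 → [12.0000  20.0000]·P = 130.0000
eq1−eq3 → [0.0000  10.0000]·P = 50.0000
eq1−eq4 → [12.0000  0.0000]·P = 30.0000
2×2 solve → P = (2.5000, 5.0000)
check cable 4: ‖A_4−P‖² = 31.2500 ≈ L_4² = 31.2500 ✓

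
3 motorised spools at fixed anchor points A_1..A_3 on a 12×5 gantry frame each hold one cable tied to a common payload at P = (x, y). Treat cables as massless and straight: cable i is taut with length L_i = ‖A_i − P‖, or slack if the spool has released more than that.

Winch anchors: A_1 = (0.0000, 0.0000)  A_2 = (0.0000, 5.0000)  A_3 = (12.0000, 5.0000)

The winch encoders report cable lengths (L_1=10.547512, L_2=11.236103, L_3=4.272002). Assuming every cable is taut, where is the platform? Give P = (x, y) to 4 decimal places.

(10.5000, 1.0000)

circle eqns → linear via eq_j − eq_1; set q_j = A_j·A_j − L_j²
q_1 = 0.0000+0.0000−111.2500 = -111.2500
0.0000·x − 10.0000·y = q_1−q_2 = -10.0000
-24.0000·x − 10.0000·y = q_1−q_3 = -262.0000
solve first two rows → x=10.5000, y=1.0000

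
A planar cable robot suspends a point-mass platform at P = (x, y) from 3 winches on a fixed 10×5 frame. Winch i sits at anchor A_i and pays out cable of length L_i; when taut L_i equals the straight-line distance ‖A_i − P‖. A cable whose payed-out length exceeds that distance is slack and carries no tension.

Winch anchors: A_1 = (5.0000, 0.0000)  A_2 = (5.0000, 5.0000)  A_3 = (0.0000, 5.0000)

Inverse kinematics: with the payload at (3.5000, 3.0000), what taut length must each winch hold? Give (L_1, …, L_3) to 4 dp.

(3.3541, 2.5000, 4.0311)

L_1: Δ = A_1−P = (1.5000, -3.0000) → ‖Δ‖ = √11.2500 = 3.3541
L_2: Δ = A_2−P = (1.5000, 2.0000) → ‖Δ‖ = √6.2500 = 2.5000
L_3: Δ = A_3−P = (-3.5000, 2.0000) → ‖Δ‖ = √16.2500 = 4.0311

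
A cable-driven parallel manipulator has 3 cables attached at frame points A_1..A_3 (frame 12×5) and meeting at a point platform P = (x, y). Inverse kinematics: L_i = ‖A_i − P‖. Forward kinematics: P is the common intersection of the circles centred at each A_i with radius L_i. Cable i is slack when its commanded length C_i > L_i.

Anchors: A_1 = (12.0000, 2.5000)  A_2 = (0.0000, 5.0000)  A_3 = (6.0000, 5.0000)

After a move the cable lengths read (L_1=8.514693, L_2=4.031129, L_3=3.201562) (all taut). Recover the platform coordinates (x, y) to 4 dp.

circle eqns → linear via eq_j − eq_1; set c_j = A_j·A_j − L_j²
c_1 = 144.0000+6.2500−72.5000 = 77.7500
24.0000·x − 5.0000·y = c_1−c_2 = 69.0000
12.0000·x − 5.0000·y = c_1−c_3 = 27.0000
solve first two rows → x=3.5000, y=3.0000

(3.5000, 3.0000)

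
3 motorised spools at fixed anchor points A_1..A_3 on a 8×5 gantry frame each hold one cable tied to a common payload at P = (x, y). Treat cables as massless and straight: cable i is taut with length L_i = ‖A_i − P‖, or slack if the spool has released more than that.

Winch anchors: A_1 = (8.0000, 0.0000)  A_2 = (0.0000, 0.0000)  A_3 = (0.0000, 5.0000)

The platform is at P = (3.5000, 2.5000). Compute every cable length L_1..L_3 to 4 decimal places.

L_1: Δ = A_1−P = (4.5000, -2.5000) → ‖Δ‖ = √26.5000 = 5.1478
L_2: Δ = A_2−P = (-3.5000, -2.5000) → ‖Δ‖ = √18.5000 = 4.3012
L_3: Δ = A_3−P = (-3.5000, 2.5000) → ‖Δ‖ = √18.5000 = 4.3012

(5.1478, 4.3012, 4.3012)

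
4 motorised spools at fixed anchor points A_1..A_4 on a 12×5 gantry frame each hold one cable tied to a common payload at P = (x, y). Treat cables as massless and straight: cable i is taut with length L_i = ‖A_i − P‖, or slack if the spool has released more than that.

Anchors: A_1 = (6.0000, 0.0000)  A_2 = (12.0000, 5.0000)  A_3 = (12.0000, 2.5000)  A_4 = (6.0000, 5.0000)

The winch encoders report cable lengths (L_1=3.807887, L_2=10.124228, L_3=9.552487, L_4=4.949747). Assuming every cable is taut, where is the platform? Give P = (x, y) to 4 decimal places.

(2.5000, 1.5000)

each cable: (A_i−P)·(A_i−P) = L_i²; let c_i = ‖A_i‖²−L_i²
c_1 = 36.0000+0.0000−14.5000 = 21.5000
row 1: -12.0000x − 10.0000y = -45.0000  (c_2=66.5000)
row 2: -12.0000x − 5.0000y = -37.5000  (c_3=59.0000)
row 3: 0.0000x − 10.0000y = -15.0000  (c_4=36.5000)
Cramer on rows 1–2 → x = 2.5000, y = 1.5000
check cable 4: ‖A_4−P‖² = 24.5000 ≈ L_4² = 24.5000 ✓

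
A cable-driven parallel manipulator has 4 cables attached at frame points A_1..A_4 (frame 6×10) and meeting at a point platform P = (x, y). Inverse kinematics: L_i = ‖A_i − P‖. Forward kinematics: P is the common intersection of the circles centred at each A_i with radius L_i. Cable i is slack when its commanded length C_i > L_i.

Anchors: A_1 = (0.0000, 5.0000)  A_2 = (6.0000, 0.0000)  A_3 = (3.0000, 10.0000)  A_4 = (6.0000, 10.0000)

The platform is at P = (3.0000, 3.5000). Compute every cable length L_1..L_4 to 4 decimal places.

(3.3541, 4.6098, 6.5000, 7.1589)

L_1: Δ = A_1−P = (-3.0000, 1.5000) → ‖Δ‖ = √11.2500 = 3.3541
L_2: Δ = A_2−P = (3.0000, -3.5000) → ‖Δ‖ = √21.2500 = 4.6098
L_3: Δ = A_3−P = (0.0000, 6.5000) → ‖Δ‖ = √42.2500 = 6.5000
L_4: Δ = A_4−P = (3.0000, 6.5000) → ‖Δ‖ = √51.2500 = 7.1589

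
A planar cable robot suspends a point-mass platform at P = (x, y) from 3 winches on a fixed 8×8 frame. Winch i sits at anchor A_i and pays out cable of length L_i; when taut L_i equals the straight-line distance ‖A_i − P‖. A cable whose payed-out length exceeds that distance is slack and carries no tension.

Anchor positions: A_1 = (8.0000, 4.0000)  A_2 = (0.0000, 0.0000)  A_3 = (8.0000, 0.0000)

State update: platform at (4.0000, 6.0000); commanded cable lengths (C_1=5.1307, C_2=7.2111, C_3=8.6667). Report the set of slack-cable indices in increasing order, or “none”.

1, 3

cable 1: L_1 = ‖A_1−P‖ = 4.4721;  C_1 = 5.1307 → slack
cable 2: L_2 = ‖A_2−P‖ = 7.2111;  C_2 = 7.2111 → taut
cable 3: L_3 = ‖A_3−P‖ = 7.2111;  C_3 = 8.6667 → slack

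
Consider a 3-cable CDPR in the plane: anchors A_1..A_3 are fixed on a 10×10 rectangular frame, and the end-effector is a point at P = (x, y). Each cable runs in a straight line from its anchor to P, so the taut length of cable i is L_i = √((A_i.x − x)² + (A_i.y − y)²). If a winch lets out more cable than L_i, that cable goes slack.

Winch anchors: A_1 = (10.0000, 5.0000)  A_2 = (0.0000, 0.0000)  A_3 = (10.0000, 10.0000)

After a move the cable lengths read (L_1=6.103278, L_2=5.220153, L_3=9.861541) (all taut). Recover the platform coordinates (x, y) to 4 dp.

(5.0000, 1.5000)

each cable: (A_i−P)·(A_i−P) = L_i²; let q_i = ‖A_i‖²−L_i²
q_1 = 100.0000+25.0000−37.2500 = 87.7500
row 1: 20.0000x + 10.0000y = 115.0000  (q_2=-27.2500)
row 2: 0.0000x − 10.0000y = -15.0000  (q_3=102.7500)
Cramer on rows 1–2 → x = 5.0000, y = 1.5000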